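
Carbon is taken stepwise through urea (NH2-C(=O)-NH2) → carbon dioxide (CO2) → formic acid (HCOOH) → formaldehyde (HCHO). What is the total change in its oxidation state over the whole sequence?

Carbon oxidation states along the series — urea: +4, carbon dioxide: +4, formic acid: +2, formaldehyde: 0.
Net change = 0 − (+4) = -4.

-4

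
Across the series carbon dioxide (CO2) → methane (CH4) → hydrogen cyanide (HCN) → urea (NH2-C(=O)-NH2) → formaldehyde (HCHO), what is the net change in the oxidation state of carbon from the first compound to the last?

Carbon oxidation states along the series — carbon dioxide: +4, methane: -4, hydrogen cyanide: +2, urea: +4, formaldehyde: 0.
Net change = 0 − (+4) = -4.

-4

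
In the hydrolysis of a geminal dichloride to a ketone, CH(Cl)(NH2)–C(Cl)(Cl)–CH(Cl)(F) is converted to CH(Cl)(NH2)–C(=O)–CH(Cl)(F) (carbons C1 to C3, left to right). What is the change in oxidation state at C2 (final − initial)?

0

Before: C2 has 2 bonds to C, 2 bonds to Cl → oxidation state +2.
After: C2 has 2 bonds to C, 2 bonds to O → oxidation state +2.
Δ = +2 − (+2) = 0, so no net redox change at C2.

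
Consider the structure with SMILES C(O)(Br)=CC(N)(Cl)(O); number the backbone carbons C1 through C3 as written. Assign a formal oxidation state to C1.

Assign +1 per bond to O/N/halogen, −1 per bond to H or an electropositive element, and 0 per bond to carbon.
C1 has a double bond to C (2×0 = 0), one bond to O (+1), one bond to Br (+1).
Oxidation state = 0 + 1 + 1 = +2.

+2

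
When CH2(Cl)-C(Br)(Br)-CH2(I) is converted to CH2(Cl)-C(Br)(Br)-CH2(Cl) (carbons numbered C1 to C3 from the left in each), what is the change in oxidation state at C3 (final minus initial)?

0

Before: C3 has 1 bond to C, 2 bonds to H, 1 bond to I → oxidation state -1.
After: C3 has 1 bond to C, 2 bonds to H, 1 bond to Cl → oxidation state -1.
Δ = -1 − (-1) = 0, so no net redox change at C3.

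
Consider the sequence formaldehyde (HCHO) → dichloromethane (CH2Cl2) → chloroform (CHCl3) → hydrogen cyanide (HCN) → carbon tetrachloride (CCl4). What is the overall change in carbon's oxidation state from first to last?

Carbon oxidation states along the series — formaldehyde: 0, dichloromethane: 0, chloroform: +2, hydrogen cyanide: +2, carbon tetrachloride: +4.
Net change = +4 − (0) = +4.

+4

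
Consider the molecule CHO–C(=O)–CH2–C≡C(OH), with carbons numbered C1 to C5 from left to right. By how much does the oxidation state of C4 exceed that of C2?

-2

C4: 4C → 0 = 0
C2: 2C, 2O → 0 + 2 = +2
Difference: 0 − (+2) = -2.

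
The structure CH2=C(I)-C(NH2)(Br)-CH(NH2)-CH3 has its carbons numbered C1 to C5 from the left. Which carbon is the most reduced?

Tallying each carbon's bonds:
C1: 2C, 2H → 0 − 2 = -2
C2: 3C, 1I → 0 + 1 = +1
C3: 2C, 1N, 1Br → 0 + 1 + 1 = +2
C4: 2C, 1H, 1N → 0 − 1 + 1 = 0
C5: 1C, 3H → 0 − 3 = -3
The most reduced carbon is C5 at -3.

C5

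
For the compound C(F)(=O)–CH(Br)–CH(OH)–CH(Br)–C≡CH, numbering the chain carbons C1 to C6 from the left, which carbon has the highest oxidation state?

Assign +1 per bond to O/N/halogen, −1 per bond to H or an electropositive element, and 0 per bond to carbon. Tallying each carbon:
C1: 1C, 2O, 1F → 0 + 2 + 1 = +3
C2: 2C, 1H, 1Br → 0 − 1 + 1 = 0
C3: 2C, 1H, 1O → 0 − 1 + 1 = 0
C4: 2C, 1H, 1Br → 0 − 1 + 1 = 0
C5: 4C → 0 = 0
C6: 3C, 1H → 0 − 1 = -1
The most oxidised carbon is C1 at +3.

C1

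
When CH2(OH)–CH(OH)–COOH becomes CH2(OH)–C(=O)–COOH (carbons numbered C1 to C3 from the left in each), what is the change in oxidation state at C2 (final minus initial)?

Before: C2 has 2 bonds to C, 1 bond to H, 1 bond to O → oxidation state 0.
After: C2 has 2 bonds to C, 2 bonds to O → oxidation state +2.
Δ = +2 − (0) = +2, so this is an oxidation at C2.

+2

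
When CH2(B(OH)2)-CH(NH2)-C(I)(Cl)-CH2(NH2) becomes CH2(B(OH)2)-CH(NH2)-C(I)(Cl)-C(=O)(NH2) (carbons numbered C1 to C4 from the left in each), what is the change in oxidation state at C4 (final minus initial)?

+4

Before: C4 has 1 bond to C, 2 bonds to H, 1 bond to N → oxidation state -1.
After: C4 has 1 bond to C, 2 bonds to O, 1 bond to N → oxidation state +3.
Δ = +3 − (-1) = +4, so this is an oxidation at C4.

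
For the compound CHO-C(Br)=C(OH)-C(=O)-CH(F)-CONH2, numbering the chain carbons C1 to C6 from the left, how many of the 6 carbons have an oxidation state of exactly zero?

Tallying each carbon's bonds:
C1: 1C, 1H, 2O → 0 − 1 + 2 = +1
C2: 3C, 1Br → 0 + 1 = +1
C3: 3C, 1O → 0 + 1 = +1
C4: 2C, 2O → 0 + 2 = +2
C5: 2C, 1H, 1F → 0 − 1 + 1 = 0
C6: 1C, 2O, 1N → 0 + 2 + 1 = +3
1 carbon (C5) meets the condition.

1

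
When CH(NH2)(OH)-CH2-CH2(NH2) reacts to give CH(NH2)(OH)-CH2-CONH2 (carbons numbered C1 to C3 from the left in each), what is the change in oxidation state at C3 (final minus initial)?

+4

Before: C3 has 1 bond to C, 2 bonds to H, 1 bond to N → oxidation state -1.
After: C3 has 1 bond to C, 2 bonds to O, 1 bond to N → oxidation state +3.
Δ = +3 − (-1) = +4, so this is an oxidation at C3.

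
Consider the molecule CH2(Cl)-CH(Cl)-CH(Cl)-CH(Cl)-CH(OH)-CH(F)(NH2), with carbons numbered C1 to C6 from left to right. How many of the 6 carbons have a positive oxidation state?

1

Each bond to a more electronegative atom (O, N, halogen) counts +1, each bond to a less electronegative atom (H, metal, B, Si) counts −1, and each C–C bond counts 0. Tallying each carbon:
C1: 1C, 2H, 1Cl → 0 − 2 + 1 = -1
C2: 2C, 1H, 1Cl → 0 − 1 + 1 = 0
C3: 2C, 1H, 1Cl → 0 − 1 + 1 = 0
C4: 2C, 1H, 1Cl → 0 − 1 + 1 = 0
C5: 2C, 1H, 1O → 0 − 1 + 1 = 0
C6: 1C, 1H, 1N, 1F → 0 − 1 + 1 + 1 = +1
1 carbon (C6) meets the condition.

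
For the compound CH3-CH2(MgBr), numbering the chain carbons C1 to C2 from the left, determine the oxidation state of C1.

-3

C1 has one bond to C (0), one bond to H (-1), one bond to H (-1), one bond to H (-1).
Oxidation state = 0 − 1 − 1 − 1 = -3.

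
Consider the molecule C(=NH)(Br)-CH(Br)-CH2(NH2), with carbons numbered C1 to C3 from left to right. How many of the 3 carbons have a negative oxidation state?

1

Tallying each carbon's bonds:
C1: 1C, 2N, 1Br → 0 + 2 + 1 = +3
C2: 2C, 1H, 1Br → 0 − 1 + 1 = 0
C3: 1C, 2H, 1N → 0 − 2 + 1 = -1
1 carbon (C3) meets the condition.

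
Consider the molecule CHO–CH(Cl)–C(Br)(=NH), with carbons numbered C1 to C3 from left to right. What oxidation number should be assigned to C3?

+3

C3 has one bond to C (0), one bond to Br (+1), a double bond to N (2×+1 = +2).
Oxidation state = 0 + 1 + 2 = +3.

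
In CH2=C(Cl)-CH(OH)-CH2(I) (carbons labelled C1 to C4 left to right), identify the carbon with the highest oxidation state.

C2

Tallying each carbon's bonds:
C1: 2C, 2H → 0 − 2 = -2
C2: 3C, 1Cl → 0 + 1 = +1
C3: 2C, 1H, 1O → 0 − 1 + 1 = 0
C4: 1C, 2H, 1I → 0 − 2 + 1 = -1
The most oxidised carbon is C2 at +1.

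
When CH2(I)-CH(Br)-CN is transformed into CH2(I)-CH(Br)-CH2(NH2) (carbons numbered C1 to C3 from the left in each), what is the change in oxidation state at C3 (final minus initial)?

Before: C3 has 1 bond to C, 3 bonds to N → oxidation state +3.
After: C3 has 1 bond to C, 2 bonds to H, 1 bond to N → oxidation state -1.
Δ = -1 − (+3) = -4, so this is a reduction at C3.

-4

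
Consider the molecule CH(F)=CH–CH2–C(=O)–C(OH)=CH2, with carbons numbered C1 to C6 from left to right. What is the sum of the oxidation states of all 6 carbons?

-2

Assign +1 per bond to O/N/halogen, −1 per bond to H or an electropositive element, and 0 per bond to carbon. Tallying each carbon:
C1: 2C, 1H, 1F → 0 − 1 + 1 = 0
C2: 3C, 1H → 0 − 1 = -1
C3: 2C, 2H → 0 − 2 = -2
C4: 2C, 2O → 0 + 2 = +2
C5: 3C, 1O → 0 + 1 = +1
C6: 2C, 2H → 0 − 2 = -2
Sum = 0 − 1 − 2 + 2 + 1 − 2 = -2.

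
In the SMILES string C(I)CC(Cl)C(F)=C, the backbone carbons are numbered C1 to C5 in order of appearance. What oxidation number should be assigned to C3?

Assign +1 per bond to O/N/halogen, −1 per bond to H or an electropositive element, and 0 per bond to carbon.
C3 has one bond to C (0), one bond to C (0), one bond to H (-1), one bond to Cl (+1).
Oxidation state = 0 + 0 − 1 + 1 = 0.

0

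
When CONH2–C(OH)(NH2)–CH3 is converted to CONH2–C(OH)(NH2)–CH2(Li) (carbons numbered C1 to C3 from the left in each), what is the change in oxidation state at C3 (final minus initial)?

0

Before: C3 has 1 bond to C, 3 bonds to H → oxidation state -3.
After: C3 has 1 bond to C, 2 bonds to H, 1 bond to Li → oxidation state -3.
Δ = -3 − (-3) = 0, so no net redox change at C3.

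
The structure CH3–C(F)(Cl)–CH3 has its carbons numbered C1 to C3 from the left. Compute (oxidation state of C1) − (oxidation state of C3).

0

C1: 1C, 3H → 0 − 3 = -3
C3: 1C, 3H → 0 − 3 = -3
Difference: -3 − (-3) = 0.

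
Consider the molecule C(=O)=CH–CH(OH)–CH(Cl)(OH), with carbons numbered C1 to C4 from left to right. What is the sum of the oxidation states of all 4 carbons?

Assign +1 per bond to O/N/halogen, −1 per bond to H or an electropositive element, and 0 per bond to carbon. Tallying each carbon:
C1: 2C, 2O → 0 + 2 = +2
C2: 3C, 1H → 0 − 1 = -1
C3: 2C, 1H, 1O → 0 − 1 + 1 = 0
C4: 1C, 1H, 1O, 1Cl → 0 − 1 + 1 + 1 = +1
Sum = +2 − 1 + 0 + 1 = +2.

+2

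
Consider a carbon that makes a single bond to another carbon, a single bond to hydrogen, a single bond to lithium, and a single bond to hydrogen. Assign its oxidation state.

-3

Each bond to a more electronegative atom (O, N, halogen) counts +1, each bond to a less electronegative atom (H, metal, B, Si) counts −1, and each C–C bond counts 0.
The carbon has one bond to C (0), one bond to Li (-1), one bond to H (-1), one bond to H (-1).
Oxidation state = 0 − 1 − 1 − 1 = -3.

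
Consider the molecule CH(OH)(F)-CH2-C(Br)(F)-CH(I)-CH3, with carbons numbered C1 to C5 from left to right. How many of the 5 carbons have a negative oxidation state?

Count +1 for every bond to an atom more electronegative than carbon and −1 for every bond to one less electronegative; C–C bonds are 0. Tallying each carbon:
C1: 1C, 1H, 1O, 1F → 0 − 1 + 1 + 1 = +1
C2: 2C, 2H → 0 − 2 = -2
C3: 2C, 1F, 1Br → 0 + 1 + 1 = +2
C4: 2C, 1H, 1I → 0 − 1 + 1 = 0
C5: 1C, 3H → 0 − 3 = -3
2 carbons (C2, C5) meet the condition.

2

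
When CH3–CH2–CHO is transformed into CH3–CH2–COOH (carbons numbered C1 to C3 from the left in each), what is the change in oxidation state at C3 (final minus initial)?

+2

Before: C3 has 1 bond to C, 1 bond to H, 2 bonds to O → oxidation state +1.
After: C3 has 1 bond to C, 3 bonds to O → oxidation state +3.
Δ = +3 − (+1) = +2, so this is an oxidation at C3.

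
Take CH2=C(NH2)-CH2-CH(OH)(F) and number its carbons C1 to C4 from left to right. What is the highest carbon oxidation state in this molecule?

Each bond to a more electronegative atom (O, N, halogen) counts +1, each bond to a less electronegative atom (H, metal, B, Si) counts −1, and each C–C bond counts 0. Tallying each carbon:
C1: 2C, 2H → 0 − 2 = -2
C2: 3C, 1N → 0 + 1 = +1
C3: 2C, 2H → 0 − 2 = -2
C4: 1C, 1H, 1O, 1F → 0 − 1 + 1 + 1 = +1
The highest value is +1.

+1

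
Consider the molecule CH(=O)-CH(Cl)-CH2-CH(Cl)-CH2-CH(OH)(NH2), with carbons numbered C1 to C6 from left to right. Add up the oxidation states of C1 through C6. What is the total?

-2

Assign +1 per bond to O/N/halogen, −1 per bond to H or an electropositive element, and 0 per bond to carbon. Tallying each carbon:
C1: 1C, 1H, 2O → 0 − 1 + 2 = +1
C2: 2C, 1H, 1Cl → 0 − 1 + 1 = 0
C3: 2C, 2H → 0 − 2 = -2
C4: 2C, 1H, 1Cl → 0 − 1 + 1 = 0
C5: 2C, 2H → 0 − 2 = -2
C6: 1C, 1H, 1O, 1N → 0 − 1 + 1 + 1 = +1
Sum = +1 + 0 − 2 + 0 − 2 + 1 = -2.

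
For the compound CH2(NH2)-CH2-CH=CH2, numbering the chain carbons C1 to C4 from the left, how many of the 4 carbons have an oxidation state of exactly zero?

0

Tallying each carbon's bonds:
C1: 1C, 2H, 1N → 0 − 2 + 1 = -1
C2: 2C, 2H → 0 − 2 = -2
C3: 3C, 1H → 0 − 1 = -1
C4: 2C, 2H → 0 − 2 = -2
0 carbons meet the condition.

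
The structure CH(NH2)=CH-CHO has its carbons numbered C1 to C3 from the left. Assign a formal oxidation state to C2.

-1

Assign +1 per bond to O/N/halogen, −1 per bond to H or an electropositive element, and 0 per bond to carbon.
C2 has a double bond to C (2×0 = 0), one bond to C (0), one bond to H (-1).
Oxidation state = 0 + 0 − 1 = -1.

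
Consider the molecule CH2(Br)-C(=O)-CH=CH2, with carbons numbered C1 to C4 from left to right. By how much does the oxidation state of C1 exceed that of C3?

C1: 1C, 2H, 1Br → 0 − 2 + 1 = -1
C3: 3C, 1H → 0 − 1 = -1
Difference: -1 − (-1) = 0.

0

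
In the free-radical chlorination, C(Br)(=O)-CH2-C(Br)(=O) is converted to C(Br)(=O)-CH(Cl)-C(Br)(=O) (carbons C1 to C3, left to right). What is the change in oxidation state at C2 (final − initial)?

+2

Before: C2 has 2 bonds to C, 2 bonds to H → oxidation state -2.
After: C2 has 2 bonds to C, 1 bond to H, 1 bond to Cl → oxidation state 0.
Δ = 0 − (-2) = +2, so this is an oxidation at C2.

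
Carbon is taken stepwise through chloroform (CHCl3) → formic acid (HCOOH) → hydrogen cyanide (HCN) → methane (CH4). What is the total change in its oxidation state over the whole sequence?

-6

Carbon oxidation states along the series — chloroform: +2, formic acid: +2, hydrogen cyanide: +2, methane: -4.
Net change = -4 − (+2) = -6.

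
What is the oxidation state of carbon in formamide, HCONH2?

+2

Bonds to more-electronegative neighbours contribute +1 each, bonds to H or metals contribute −1 each, and C–C bonds contribute 0.
The carbon has one bond to H (-1), a double bond to O (2×+1 = +2), one bond to N (+1).
Oxidation state = -1 + 2 + 1 = +2.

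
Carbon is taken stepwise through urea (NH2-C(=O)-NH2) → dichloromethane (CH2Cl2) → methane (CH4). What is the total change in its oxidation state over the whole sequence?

Carbon oxidation states along the series — urea: +4, dichloromethane: 0, methane: -4.
Net change = -4 − (+4) = -8.

-8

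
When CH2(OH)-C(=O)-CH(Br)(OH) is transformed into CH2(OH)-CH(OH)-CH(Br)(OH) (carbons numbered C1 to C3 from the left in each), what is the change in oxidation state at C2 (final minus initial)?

Before: C2 has 2 bonds to C, 2 bonds to O → oxidation state +2.
After: C2 has 2 bonds to C, 1 bond to H, 1 bond to O → oxidation state 0.
Δ = 0 − (+2) = -2, so this is a reduction at C2.

-2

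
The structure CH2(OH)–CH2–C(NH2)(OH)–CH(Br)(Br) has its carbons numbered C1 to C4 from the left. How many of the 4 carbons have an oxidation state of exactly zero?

0

Tallying each carbon's bonds:
C1: 1C, 2H, 1O → 0 − 2 + 1 = -1
C2: 2C, 2H → 0 − 2 = -2
C3: 2C, 1O, 1N → 0 + 1 + 1 = +2
C4: 1C, 1H, 2Br → 0 − 1 + 2 = +1
0 carbons meet the condition.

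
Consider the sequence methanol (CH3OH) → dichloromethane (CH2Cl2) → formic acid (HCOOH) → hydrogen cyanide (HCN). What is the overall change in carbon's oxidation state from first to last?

Carbon oxidation states along the series — methanol: -2, dichloromethane: 0, formic acid: +2, hydrogen cyanide: +2.
Net change = +2 − (-2) = +4.

+4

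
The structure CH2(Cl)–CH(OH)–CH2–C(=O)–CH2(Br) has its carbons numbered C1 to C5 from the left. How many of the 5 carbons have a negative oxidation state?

3

Each bond to a more electronegative atom (O, N, halogen) counts +1, each bond to a less electronegative atom (H, metal, B, Si) counts −1, and each C–C bond counts 0. Tallying each carbon:
C1: 1C, 2H, 1Cl → 0 − 2 + 1 = -1
C2: 2C, 1H, 1O → 0 − 1 + 1 = 0
C3: 2C, 2H → 0 − 2 = -2
C4: 2C, 2O → 0 + 2 = +2
C5: 1C, 2H, 1Br → 0 − 2 + 1 = -1
3 carbons (C1, C3, C5) meet the condition.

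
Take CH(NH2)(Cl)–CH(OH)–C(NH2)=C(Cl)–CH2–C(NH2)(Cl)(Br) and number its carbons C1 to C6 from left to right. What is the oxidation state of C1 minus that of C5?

+3

C1: 1C, 1H, 1N, 1Cl → 0 − 1 + 1 + 1 = +1
C5: 2C, 2H → 0 − 2 = -2
Difference: +1 − (-2) = +3.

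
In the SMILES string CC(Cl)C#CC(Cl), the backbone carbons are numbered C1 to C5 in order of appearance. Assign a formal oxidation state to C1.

-3

C1 has one bond to C (0), one bond to H (-1), one bond to H (-1), one bond to H (-1).
Oxidation state = 0 − 1 − 1 − 1 = -3.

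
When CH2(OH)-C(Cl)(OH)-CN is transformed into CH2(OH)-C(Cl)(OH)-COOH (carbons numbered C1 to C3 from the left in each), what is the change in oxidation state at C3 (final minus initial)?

Before: C3 has 1 bond to C, 3 bonds to N → oxidation state +3.
After: C3 has 1 bond to C, 3 bonds to O → oxidation state +3.
Δ = +3 − (+3) = 0, so no net redox change at C3.

0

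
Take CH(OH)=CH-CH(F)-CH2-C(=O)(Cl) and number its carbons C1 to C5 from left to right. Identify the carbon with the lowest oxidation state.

Each bond to a more electronegative atom (O, N, halogen) counts +1, each bond to a less electronegative atom (H, metal, B, Si) counts −1, and each C–C bond counts 0. Tallying each carbon:
C1: 2C, 1H, 1O → 0 − 1 + 1 = 0
C2: 3C, 1H → 0 − 1 = -1
C3: 2C, 1H, 1F → 0 − 1 + 1 = 0
C4: 2C, 2H → 0 − 2 = -2
C5: 1C, 2O, 1Cl → 0 + 2 + 1 = +3
The most reduced carbon is C4 at -2.

C4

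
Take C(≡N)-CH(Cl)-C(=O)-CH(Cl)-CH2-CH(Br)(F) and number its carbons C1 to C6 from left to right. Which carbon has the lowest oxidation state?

Tallying each carbon's bonds:
C1: 1C, 3N → 0 + 3 = +3
C2: 2C, 1H, 1Cl → 0 − 1 + 1 = 0
C3: 2C, 2O → 0 + 2 = +2
C4: 2C, 1H, 1Cl → 0 − 1 + 1 = 0
C5: 2C, 2H → 0 − 2 = -2
C6: 1C, 1H, 1F, 1Br → 0 − 1 + 1 + 1 = +1
The most reduced carbon is C5 at -2.

C5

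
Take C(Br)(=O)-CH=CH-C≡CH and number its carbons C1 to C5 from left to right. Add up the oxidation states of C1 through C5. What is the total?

Bonds to more-electronegative neighbours contribute +1 each, bonds to H or metals contribute −1 each, and C–C bonds contribute 0. Tallying each carbon:
C1: 1C, 2O, 1Br → 0 + 2 + 1 = +3
C2: 3C, 1H → 0 − 1 = -1
C3: 3C, 1H → 0 − 1 = -1
C4: 4C → 0 = 0
C5: 3C, 1H → 0 − 1 = -1
Sum = +3 − 1 − 1 + 0 − 1 = 0.

0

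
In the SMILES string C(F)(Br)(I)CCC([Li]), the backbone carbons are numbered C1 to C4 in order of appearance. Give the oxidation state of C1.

+3

Bonds to more-electronegative neighbours contribute +1 each, bonds to H or metals contribute −1 each, and C–C bonds contribute 0.
C1 has one bond to C (0), one bond to F (+1), one bond to Br (+1), one bond to I (+1).
Oxidation state = 0 + 1 + 1 + 1 = +3.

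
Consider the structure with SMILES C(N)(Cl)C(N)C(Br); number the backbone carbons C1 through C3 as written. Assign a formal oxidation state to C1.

+1

C1 has one bond to C (0), one bond to N (+1), one bond to H (-1), one bond to Cl (+1).
Oxidation state = 0 + 1 − 1 + 1 = +1.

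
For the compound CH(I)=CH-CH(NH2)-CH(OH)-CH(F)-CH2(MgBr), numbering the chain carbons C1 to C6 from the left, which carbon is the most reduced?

Count +1 for every bond to an atom more electronegative than carbon and −1 for every bond to one less electronegative; C–C bonds are 0. Tallying each carbon:
C1: 2C, 1H, 1I → 0 − 1 + 1 = 0
C2: 3C, 1H → 0 − 1 = -1
C3: 2C, 1H, 1N → 0 − 1 + 1 = 0
C4: 2C, 1H, 1O → 0 − 1 + 1 = 0
C5: 2C, 1H, 1F → 0 − 1 + 1 = 0
C6: 1C, 2H, 1Mg → 0 − 2 − 1 = -3
The most reduced carbon is C6 at -3.

C6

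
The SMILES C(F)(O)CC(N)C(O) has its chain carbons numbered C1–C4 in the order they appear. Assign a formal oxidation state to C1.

+1

Assign +1 per bond to O/N/halogen, −1 per bond to H or an electropositive element, and 0 per bond to carbon.
C1 has one bond to C (0), one bond to F (+1), one bond to O (+1), one bond to H (-1).
Oxidation state = 0 + 1 + 1 − 1 = +1.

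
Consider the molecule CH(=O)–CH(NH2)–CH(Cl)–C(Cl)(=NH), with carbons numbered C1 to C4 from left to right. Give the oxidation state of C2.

0

Count +1 for every bond to an atom more electronegative than carbon and −1 for every bond to one less electronegative; C–C bonds are 0.
C2 has one bond to C (0), one bond to C (0), one bond to H (-1), one bond to N (+1).
Oxidation state = 0 + 0 − 1 + 1 = 0.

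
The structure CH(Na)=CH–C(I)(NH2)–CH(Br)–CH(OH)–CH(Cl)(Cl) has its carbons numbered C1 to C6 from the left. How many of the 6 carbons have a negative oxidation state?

2

Tallying each carbon's bonds:
C1: 2C, 1H, 1Na → 0 − 1 − 1 = -2
C2: 3C, 1H → 0 − 1 = -1
C3: 2C, 1N, 1I → 0 + 1 + 1 = +2
C4: 2C, 1H, 1Br → 0 − 1 + 1 = 0
C5: 2C, 1H, 1O → 0 − 1 + 1 = 0
C6: 1C, 1H, 2Cl → 0 − 1 + 2 = +1
2 carbons (C1, C2) meet the condition.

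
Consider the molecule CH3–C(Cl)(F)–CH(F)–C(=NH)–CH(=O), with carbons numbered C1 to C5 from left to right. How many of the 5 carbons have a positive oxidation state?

Count +1 for every bond to an atom more electronegative than carbon and −1 for every bond to one less electronegative; C–C bonds are 0. Tallying each carbon:
C1: 1C, 3H → 0 − 3 = -3
C2: 2C, 1F, 1Cl → 0 + 1 + 1 = +2
C3: 2C, 1H, 1F → 0 − 1 + 1 = 0
C4: 2C, 2N → 0 + 2 = +2
C5: 1C, 1H, 2O → 0 − 1 + 2 = +1
3 carbons (C2, C4, C5) meet the condition.

3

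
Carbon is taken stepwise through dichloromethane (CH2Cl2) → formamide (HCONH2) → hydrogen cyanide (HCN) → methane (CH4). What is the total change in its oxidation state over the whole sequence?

-4

Carbon oxidation states along the series — dichloromethane: 0, formamide: +2, hydrogen cyanide: +2, methane: -4.
Net change = -4 − (0) = -4.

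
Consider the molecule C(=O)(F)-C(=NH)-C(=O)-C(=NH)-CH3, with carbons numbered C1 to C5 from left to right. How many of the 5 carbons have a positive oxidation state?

Tallying each carbon's bonds:
C1: 1C, 2O, 1F → 0 + 2 + 1 = +3
C2: 2C, 2N → 0 + 2 = +2
C3: 2C, 2O → 0 + 2 = +2
C4: 2C, 2N → 0 + 2 = +2
C5: 1C, 3H → 0 − 3 = -3
4 carbons (C1, C2, C3, C4) meet the condition.

4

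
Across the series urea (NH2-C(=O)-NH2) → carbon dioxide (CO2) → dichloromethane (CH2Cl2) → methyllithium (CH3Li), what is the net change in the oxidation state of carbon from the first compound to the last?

Carbon oxidation states along the series — urea: +4, carbon dioxide: +4, dichloromethane: 0, methyllithium: -4.
Net change = -4 − (+4) = -8.

-8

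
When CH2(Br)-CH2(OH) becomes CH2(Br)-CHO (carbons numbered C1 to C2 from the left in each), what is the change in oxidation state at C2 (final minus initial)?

+2

Before: C2 has 1 bond to C, 2 bonds to H, 1 bond to O → oxidation state -1.
After: C2 has 1 bond to C, 1 bond to H, 2 bonds to O → oxidation state +1.
Δ = +1 − (-1) = +2, so this is an oxidation at C2.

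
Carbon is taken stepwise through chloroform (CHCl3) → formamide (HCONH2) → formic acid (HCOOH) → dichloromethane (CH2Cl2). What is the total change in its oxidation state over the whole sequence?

-2

Carbon oxidation states along the series — chloroform: +2, formamide: +2, formic acid: +2, dichloromethane: 0.
Net change = 0 − (+2) = -2.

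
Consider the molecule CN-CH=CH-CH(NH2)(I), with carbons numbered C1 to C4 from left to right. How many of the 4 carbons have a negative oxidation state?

Tallying each carbon's bonds:
C1: 1C, 3N → 0 + 3 = +3
C2: 3C, 1H → 0 − 1 = -1
C3: 3C, 1H → 0 − 1 = -1
C4: 1C, 1H, 1N, 1I → 0 − 1 + 1 + 1 = +1
2 carbons (C2, C3) meet the condition.

2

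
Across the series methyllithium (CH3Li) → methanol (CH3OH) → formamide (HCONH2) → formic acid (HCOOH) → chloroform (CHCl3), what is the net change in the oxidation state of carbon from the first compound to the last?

+6

Carbon oxidation states along the series — methyllithium: -4, methanol: -2, formamide: +2, formic acid: +2, chloroform: +2.
Net change = +2 − (-4) = +6.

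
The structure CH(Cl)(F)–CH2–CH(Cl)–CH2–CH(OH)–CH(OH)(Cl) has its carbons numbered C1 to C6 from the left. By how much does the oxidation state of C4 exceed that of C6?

C4: 2C, 2H → 0 − 2 = -2
C6: 1C, 1H, 1O, 1Cl → 0 − 1 + 1 + 1 = +1
Difference: -2 − (+1) = -3.

-3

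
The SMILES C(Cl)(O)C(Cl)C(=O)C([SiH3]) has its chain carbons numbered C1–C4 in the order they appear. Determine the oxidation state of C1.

+1

C1 has one bond to C (0), one bond to Cl (+1), one bond to O (+1), one bond to H (-1).
Oxidation state = 0 + 1 + 1 − 1 = +1.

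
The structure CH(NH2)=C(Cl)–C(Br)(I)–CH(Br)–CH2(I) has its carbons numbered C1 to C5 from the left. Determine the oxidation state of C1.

C1 has a double bond to C (2×0 = 0), one bond to H (-1), one bond to N (+1).
Oxidation state = 0 − 1 + 1 = 0.

0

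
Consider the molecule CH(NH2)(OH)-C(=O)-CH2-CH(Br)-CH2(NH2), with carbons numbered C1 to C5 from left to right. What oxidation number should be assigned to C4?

Assign +1 per bond to O/N/halogen, −1 per bond to H or an electropositive element, and 0 per bond to carbon.
C4 has one bond to C (0), one bond to C (0), one bond to Br (+1), one bond to H (-1).
Oxidation state = 0 + 0 + 1 − 1 = 0.

0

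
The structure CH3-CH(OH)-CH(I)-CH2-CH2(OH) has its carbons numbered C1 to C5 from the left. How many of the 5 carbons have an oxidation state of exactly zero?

2

Bonds to more-electronegative neighbours contribute +1 each, bonds to H or metals contribute −1 each, and C–C bonds contribute 0. Tallying each carbon:
C1: 1C, 3H → 0 − 3 = -3
C2: 2C, 1H, 1O → 0 − 1 + 1 = 0
C3: 2C, 1H, 1I → 0 − 1 + 1 = 0
C4: 2C, 2H → 0 − 2 = -2
C5: 1C, 2H, 1O → 0 − 2 + 1 = -1
2 carbons (C2, C3) meet the condition.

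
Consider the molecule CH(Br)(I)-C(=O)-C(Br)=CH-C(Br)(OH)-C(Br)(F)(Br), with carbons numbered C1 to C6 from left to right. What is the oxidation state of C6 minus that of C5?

C6: 1C, 1F, 2Br → 0 + 1 + 2 = +3
C5: 2C, 1O, 1Br → 0 + 1 + 1 = +2
Difference: +3 − (+2) = +1.

+1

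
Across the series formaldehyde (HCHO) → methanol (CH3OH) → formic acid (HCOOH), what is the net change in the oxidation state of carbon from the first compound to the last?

+2

Carbon oxidation states along the series — formaldehyde: 0, methanol: -2, formic acid: +2.
Net change = +2 − (0) = +2.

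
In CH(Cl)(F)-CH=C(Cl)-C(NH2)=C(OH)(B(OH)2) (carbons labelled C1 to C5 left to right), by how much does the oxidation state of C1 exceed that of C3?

0

C1: 1C, 1H, 1F, 1Cl → 0 − 1 + 1 + 1 = +1
C3: 3C, 1Cl → 0 + 1 = +1
Difference: +1 − (+1) = 0.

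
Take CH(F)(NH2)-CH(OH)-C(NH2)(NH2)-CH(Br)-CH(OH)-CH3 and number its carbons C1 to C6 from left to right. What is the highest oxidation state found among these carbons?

Bonds to more-electronegative neighbours contribute +1 each, bonds to H or metals contribute −1 each, and C–C bonds contribute 0. Tallying each carbon:
C1: 1C, 1H, 1N, 1F → 0 − 1 + 1 + 1 = +1
C2: 2C, 1H, 1O → 0 − 1 + 1 = 0
C3: 2C, 2N → 0 + 2 = +2
C4: 2C, 1H, 1Br → 0 − 1 + 1 = 0
C5: 2C, 1H, 1O → 0 − 1 + 1 = 0
C6: 1C, 3H → 0 − 3 = -3
The highest value is +2.

+2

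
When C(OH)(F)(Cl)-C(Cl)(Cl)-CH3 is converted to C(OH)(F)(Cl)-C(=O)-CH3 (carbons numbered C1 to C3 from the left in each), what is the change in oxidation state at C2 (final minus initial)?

0

Before: C2 has 2 bonds to C, 2 bonds to Cl → oxidation state +2.
After: C2 has 2 bonds to C, 2 bonds to O → oxidation state +2.
Δ = +2 − (+2) = 0, so no net redox change at C2.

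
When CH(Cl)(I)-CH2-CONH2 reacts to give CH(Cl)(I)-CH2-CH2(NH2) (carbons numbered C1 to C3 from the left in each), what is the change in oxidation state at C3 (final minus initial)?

Before: C3 has 1 bond to C, 2 bonds to O, 1 bond to N → oxidation state +3.
After: C3 has 1 bond to C, 2 bonds to H, 1 bond to N → oxidation state -1.
Δ = -1 − (+3) = -4, so this is a reduction at C3.

-4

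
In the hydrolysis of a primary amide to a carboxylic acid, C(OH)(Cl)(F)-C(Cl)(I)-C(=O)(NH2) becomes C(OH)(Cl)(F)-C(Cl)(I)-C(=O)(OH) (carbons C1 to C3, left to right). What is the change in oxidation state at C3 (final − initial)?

0

Before: C3 has 1 bond to C, 2 bonds to O, 1 bond to N → oxidation state +3.
After: C3 has 1 bond to C, 3 bonds to O → oxidation state +3.
Δ = +3 − (+3) = 0, so no net redox change at C3.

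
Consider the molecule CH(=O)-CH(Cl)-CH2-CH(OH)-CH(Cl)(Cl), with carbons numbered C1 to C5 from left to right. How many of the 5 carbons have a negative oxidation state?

Tallying each carbon's bonds:
C1: 1C, 1H, 2O → 0 − 1 + 2 = +1
C2: 2C, 1H, 1Cl → 0 − 1 + 1 = 0
C3: 2C, 2H → 0 − 2 = -2
C4: 2C, 1H, 1O → 0 − 1 + 1 = 0
C5: 1C, 1H, 2Cl → 0 − 1 + 2 = +1
1 carbon (C3) meets the condition.

1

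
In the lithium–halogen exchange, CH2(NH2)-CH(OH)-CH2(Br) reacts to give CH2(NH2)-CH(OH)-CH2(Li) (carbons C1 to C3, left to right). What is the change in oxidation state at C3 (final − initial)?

Before: C3 has 1 bond to C, 2 bonds to H, 1 bond to Br → oxidation state -1.
After: C3 has 1 bond to C, 2 bonds to H, 1 bond to Li → oxidation state -3.
Δ = -3 − (-1) = -2, so this is a reduction at C3.

-2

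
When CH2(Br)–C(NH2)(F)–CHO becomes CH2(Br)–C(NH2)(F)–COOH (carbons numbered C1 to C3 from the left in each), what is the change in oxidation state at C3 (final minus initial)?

+2

Before: C3 has 1 bond to C, 1 bond to H, 2 bonds to O → oxidation state +1.
After: C3 has 1 bond to C, 3 bonds to O → oxidation state +3.
Δ = +3 − (+1) = +2, so this is an oxidation at C3.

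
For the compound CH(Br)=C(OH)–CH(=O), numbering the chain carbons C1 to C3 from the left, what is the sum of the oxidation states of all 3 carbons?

Bonds to more-electronegative neighbours contribute +1 each, bonds to H or metals contribute −1 each, and C–C bonds contribute 0. Tallying each carbon:
C1: 2C, 1H, 1Br → 0 − 1 + 1 = 0
C2: 3C, 1O → 0 + 1 = +1
C3: 1C, 1H, 2O → 0 − 1 + 2 = +1
Sum = 0 + 1 + 1 = +2.

+2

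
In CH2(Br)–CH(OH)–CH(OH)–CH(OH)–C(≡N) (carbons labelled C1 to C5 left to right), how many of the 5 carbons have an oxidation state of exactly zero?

Bonds to more-electronegative neighbours contribute +1 each, bonds to H or metals contribute −1 each, and C–C bonds contribute 0. Tallying each carbon:
C1: 1C, 2H, 1Br → 0 − 2 + 1 = -1
C2: 2C, 1H, 1O → 0 − 1 + 1 = 0
C3: 2C, 1H, 1O → 0 − 1 + 1 = 0
C4: 2C, 1H, 1O → 0 − 1 + 1 = 0
C5: 1C, 3N → 0 + 3 = +3
3 carbons (C2, C3, C4) meet the condition.

3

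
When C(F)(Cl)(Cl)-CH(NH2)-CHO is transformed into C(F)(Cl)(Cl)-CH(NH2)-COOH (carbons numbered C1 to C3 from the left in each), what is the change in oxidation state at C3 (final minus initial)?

+2

Before: C3 has 1 bond to C, 1 bond to H, 2 bonds to O → oxidation state +1.
After: C3 has 1 bond to C, 3 bonds to O → oxidation state +3.
Δ = +3 − (+1) = +2, so this is an oxidation at C3.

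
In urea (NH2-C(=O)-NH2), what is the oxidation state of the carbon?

Assign +1 per bond to O/N/halogen, −1 per bond to H or an electropositive element, and 0 per bond to carbon.
The carbon has one bond to N (+1), a double bond to O (2×+1 = +2), one bond to N (+1).
Oxidation state = +1 + 2 + 1 = +4.

+4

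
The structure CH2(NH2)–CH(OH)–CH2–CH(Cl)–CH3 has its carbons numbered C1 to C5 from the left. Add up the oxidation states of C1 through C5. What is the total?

Count +1 for every bond to an atom more electronegative than carbon and −1 for every bond to one less electronegative; C–C bonds are 0. Tallying each carbon:
C1: 1C, 2H, 1N → 0 − 2 + 1 = -1
C2: 2C, 1H, 1O → 0 − 1 + 1 = 0
C3: 2C, 2H → 0 − 2 = -2
C4: 2C, 1H, 1Cl → 0 − 1 + 1 = 0
C5: 1C, 3H → 0 − 3 = -3
Sum = -1 + 0 − 2 + 0 − 3 = -6.

-6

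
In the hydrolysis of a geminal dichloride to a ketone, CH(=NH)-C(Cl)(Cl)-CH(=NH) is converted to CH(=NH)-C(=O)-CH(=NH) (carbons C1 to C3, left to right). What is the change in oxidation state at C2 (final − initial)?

0

Before: C2 has 2 bonds to C, 2 bonds to Cl → oxidation state +2.
After: C2 has 2 bonds to C, 2 bonds to O → oxidation state +2.
Δ = +2 − (+2) = 0, so no net redox change at C2.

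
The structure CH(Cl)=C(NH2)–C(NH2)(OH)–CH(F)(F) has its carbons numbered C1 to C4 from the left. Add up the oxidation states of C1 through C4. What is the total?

+4

Each bond to a more electronegative atom (O, N, halogen) counts +1, each bond to a less electronegative atom (H, metal, B, Si) counts −1, and each C–C bond counts 0. Tallying each carbon:
C1: 2C, 1H, 1Cl → 0 − 1 + 1 = 0
C2: 3C, 1N → 0 + 1 = +1
C3: 2C, 1O, 1N → 0 + 1 + 1 = +2
C4: 1C, 1H, 2F → 0 − 1 + 2 = +1
Sum = 0 + 1 + 2 + 1 = +4.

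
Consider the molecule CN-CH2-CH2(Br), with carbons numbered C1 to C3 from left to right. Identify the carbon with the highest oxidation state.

Assign +1 per bond to O/N/halogen, −1 per bond to H or an electropositive element, and 0 per bond to carbon. Tallying each carbon:
C1: 1C, 3N → 0 + 3 = +3
C2: 2C, 2H → 0 − 2 = -2
C3: 1C, 2H, 1Br → 0 − 2 + 1 = -1
The most oxidised carbon is C1 at +3.

C1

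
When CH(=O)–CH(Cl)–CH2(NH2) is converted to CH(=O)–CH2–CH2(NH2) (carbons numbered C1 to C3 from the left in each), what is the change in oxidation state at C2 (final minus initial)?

Before: C2 has 2 bonds to C, 1 bond to H, 1 bond to Cl → oxidation state 0.
After: C2 has 2 bonds to C, 2 bonds to H → oxidation state -2.
Δ = -2 − (0) = -2, so this is a reduction at C2.

-2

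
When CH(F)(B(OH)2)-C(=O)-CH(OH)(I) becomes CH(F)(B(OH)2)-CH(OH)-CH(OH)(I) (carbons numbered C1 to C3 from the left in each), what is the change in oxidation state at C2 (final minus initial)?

Before: C2 has 2 bonds to C, 2 bonds to O → oxidation state +2.
After: C2 has 2 bonds to C, 1 bond to H, 1 bond to O → oxidation state 0.
Δ = 0 − (+2) = -2, so this is a reduction at C2.

-2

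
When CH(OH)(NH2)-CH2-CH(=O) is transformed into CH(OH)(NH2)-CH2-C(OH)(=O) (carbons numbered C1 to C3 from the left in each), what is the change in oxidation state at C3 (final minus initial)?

+2

Before: C3 has 1 bond to C, 1 bond to H, 2 bonds to O → oxidation state +1.
After: C3 has 1 bond to C, 3 bonds to O → oxidation state +3.
Δ = +3 − (+1) = +2, so this is an oxidation at C3.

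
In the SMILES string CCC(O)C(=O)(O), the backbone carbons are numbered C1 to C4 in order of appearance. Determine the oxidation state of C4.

+3

C4 has one bond to C (0), a double bond to O (2×+1 = +2), one bond to O (+1).
Oxidation state = 0 + 2 + 1 = +3.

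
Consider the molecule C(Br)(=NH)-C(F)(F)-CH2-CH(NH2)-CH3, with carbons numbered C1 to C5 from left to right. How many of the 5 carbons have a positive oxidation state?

Each bond to a more electronegative atom (O, N, halogen) counts +1, each bond to a less electronegative atom (H, metal, B, Si) counts −1, and each C–C bond counts 0. Tallying each carbon:
C1: 1C, 2N, 1Br → 0 + 2 + 1 = +3
C2: 2C, 2F → 0 + 2 = +2
C3: 2C, 2H → 0 − 2 = -2
C4: 2C, 1H, 1N → 0 − 1 + 1 = 0
C5: 1C, 3H → 0 − 3 = -3
2 carbons (C1, C2) meet the condition.

2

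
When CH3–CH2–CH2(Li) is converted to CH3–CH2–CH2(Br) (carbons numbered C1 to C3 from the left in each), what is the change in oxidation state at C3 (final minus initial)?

+2

Before: C3 has 1 bond to C, 2 bonds to H, 1 bond to Li → oxidation state -3.
After: C3 has 1 bond to C, 2 bonds to H, 1 bond to Br → oxidation state -1.
Δ = -1 − (-3) = +2, so this is an oxidation at C3.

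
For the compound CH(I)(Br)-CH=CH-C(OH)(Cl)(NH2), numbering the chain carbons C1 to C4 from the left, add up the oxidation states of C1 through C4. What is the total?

+2

Tallying each carbon's bonds:
C1: 1C, 1H, 1Br, 1I → 0 − 1 + 1 + 1 = +1
C2: 3C, 1H → 0 − 1 = -1
C3: 3C, 1H → 0 − 1 = -1
C4: 1C, 1O, 1N, 1Cl → 0 + 1 + 1 + 1 = +3
Sum = +1 − 1 − 1 + 3 = +2.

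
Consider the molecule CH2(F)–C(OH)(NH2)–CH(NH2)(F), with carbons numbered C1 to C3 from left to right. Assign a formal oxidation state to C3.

C3 has one bond to C (0), one bond to H (-1), one bond to N (+1), one bond to F (+1).
Oxidation state = 0 − 1 + 1 + 1 = +1.

+1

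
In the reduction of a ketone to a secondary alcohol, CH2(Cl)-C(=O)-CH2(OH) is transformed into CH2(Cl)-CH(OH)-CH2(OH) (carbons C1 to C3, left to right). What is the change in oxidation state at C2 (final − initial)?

-2

Before: C2 has 2 bonds to C, 2 bonds to O → oxidation state +2.
After: C2 has 2 bonds to C, 1 bond to H, 1 bond to O → oxidation state 0.
Δ = 0 − (+2) = -2, so this is a reduction at C2.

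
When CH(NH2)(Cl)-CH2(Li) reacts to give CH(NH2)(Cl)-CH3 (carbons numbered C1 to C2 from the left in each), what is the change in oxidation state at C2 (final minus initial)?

Before: C2 has 1 bond to C, 2 bonds to H, 1 bond to Li → oxidation state -3.
After: C2 has 1 bond to C, 3 bonds to H → oxidation state -3.
Δ = -3 − (-3) = 0, so no net redox change at C2.

0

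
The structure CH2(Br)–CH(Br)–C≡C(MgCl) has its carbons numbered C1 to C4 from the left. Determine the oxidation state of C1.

Each bond to a more electronegative atom (O, N, halogen) counts +1, each bond to a less electronegative atom (H, metal, B, Si) counts −1, and each C–C bond counts 0.
C1 has one bond to C (0), one bond to Br (+1), one bond to H (-1), one bond to H (-1).
Oxidation state = 0 + 1 − 1 − 1 = -1.

-1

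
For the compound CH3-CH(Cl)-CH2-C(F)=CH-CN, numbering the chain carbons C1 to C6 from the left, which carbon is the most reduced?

Tallying each carbon's bonds:
C1: 1C, 3H → 0 − 3 = -3
C2: 2C, 1H, 1Cl → 0 − 1 + 1 = 0
C3: 2C, 2H → 0 − 2 = -2
C4: 3C, 1F → 0 + 1 = +1
C5: 3C, 1H → 0 − 1 = -1
C6: 1C, 3N → 0 + 3 = +3
The most reduced carbon is C1 at -3.

C1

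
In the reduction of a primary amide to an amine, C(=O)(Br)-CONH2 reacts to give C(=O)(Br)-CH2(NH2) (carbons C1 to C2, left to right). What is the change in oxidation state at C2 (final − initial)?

-4

Before: C2 has 1 bond to C, 2 bonds to O, 1 bond to N → oxidation state +3.
After: C2 has 1 bond to C, 2 bonds to H, 1 bond to N → oxidation state -1.
Δ = -1 − (+3) = -4, so this is a reduction at C2.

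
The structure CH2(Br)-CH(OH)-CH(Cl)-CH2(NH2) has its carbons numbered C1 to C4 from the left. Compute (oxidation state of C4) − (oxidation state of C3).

C4: 1C, 2H, 1N → 0 − 2 + 1 = -1
C3: 2C, 1H, 1Cl → 0 − 1 + 1 = 0
Difference: -1 − (0) = -1.

-1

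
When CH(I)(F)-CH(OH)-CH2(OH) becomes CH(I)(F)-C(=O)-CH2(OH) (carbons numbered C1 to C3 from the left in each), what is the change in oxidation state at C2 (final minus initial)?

+2

Before: C2 has 2 bonds to C, 1 bond to H, 1 bond to O → oxidation state 0.
After: C2 has 2 bonds to C, 2 bonds to O → oxidation state +2.
Δ = +2 − (0) = +2, so this is an oxidation at C2.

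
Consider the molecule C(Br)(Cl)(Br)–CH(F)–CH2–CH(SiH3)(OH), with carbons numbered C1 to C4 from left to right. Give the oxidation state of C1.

Each bond to a more electronegative atom (O, N, halogen) counts +1, each bond to a less electronegative atom (H, metal, B, Si) counts −1, and each C–C bond counts 0.
C1 has one bond to C (0), one bond to Br (+1), one bond to Cl (+1), one bond to Br (+1).
Oxidation state = 0 + 1 + 1 + 1 = +3.

+3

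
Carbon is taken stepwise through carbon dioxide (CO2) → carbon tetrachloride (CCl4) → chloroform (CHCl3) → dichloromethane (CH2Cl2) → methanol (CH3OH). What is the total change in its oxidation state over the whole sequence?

Carbon oxidation states along the series — carbon dioxide: +4, carbon tetrachloride: +4, chloroform: +2, dichloromethane: 0, methanol: -2.
Net change = -2 − (+4) = -6.

-6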